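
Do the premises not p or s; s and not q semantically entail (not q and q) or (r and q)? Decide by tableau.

No

Initial set: {(not p or s); (s and not q); not ((not q and q) or (r and q))}.
(s and not q): α-rule — add s, not q.
not ((not q and q) or (r and q)): α-rule — add not (not q and q), not (r and q).
(not p or s): β-rule — branch into not p  //  s.
  branch 1 (add not p):
    not (not q and q): β-rule — branch into not not q  //  not q.
      branch 1.1 (add not not q):
        × closes — contains both q and not q.
      branch 1.2 (add not q):
        not (r and q): β-rule — branch into not r  //  not q.
          branch 1.2.1 (add not r):
            ○ open, literals {p=F, q=F, r=F, s=T}.
          branch 1.2.2 (add not q):
            ○ open, literals {p=F, q=F, s=T}.
  branch 2 (add s):
    not (not q and q): β-rule — branch into not not q  //  not q.
      branch 2.1 (add not not q):
        × closes — contains both q and not q.
      branch 2.2 (add not q):
        not (r and q): β-rule — branch into not r  //  not q.
          branch 2.2.1 (add not r):
            ○ open, literals {q=F, r=F, s=T}.
          branch 2.2.2 (add not q):
            ○ open, literals {q=F, s=T}.
2 branches closed, 4 open.
An open branch gives a countermodel: p=F, q=F, r=F, s=T (unmentioned atoms arbitrary); the premises hold there but the conclusion fails.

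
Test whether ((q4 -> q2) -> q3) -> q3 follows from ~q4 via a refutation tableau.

Yes

Initial set: {T ~q4; F (((q4 -> q2) -> q3) -> q3)}.
F (((q4 -> q2) -> q3) -> q3): α-rule — add T ((q4 -> q2) -> q3), F q3.
T ((q4 -> q2) -> q3): β-rule — branch into F (q4 -> q2)  //  T q3.
  branch 1 (add F (q4 -> q2)):
    F (q4 -> q2): α-rule — add T q4, F q2.
    × closes — contains both q4 and ~q4.
  branch 2 (add T q3):
    × closes — contains both q3 and ~q3.
All 2 branches close.
Every branch closed, so the premises entail the conclusion.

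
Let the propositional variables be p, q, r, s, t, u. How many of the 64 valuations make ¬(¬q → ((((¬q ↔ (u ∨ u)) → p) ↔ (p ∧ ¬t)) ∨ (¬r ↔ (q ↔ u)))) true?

8

Initial set: {¬(¬q → ((((¬q ↔ (u ∨ u)) → p) ↔ (p ∧ ¬t)) ∨ (¬r ↔ (q ↔ u))))}.
¬(¬q → ((((¬q ↔ (u ∨ u)) → p) ↔ (p ∧ ¬t)) ∨ (¬r ↔ (q ↔ u)))): α-rule — add ¬q, ¬((((¬q ↔ (u ∨ u)) → p) ↔ (p ∧ ¬t)) ∨ (¬r ↔ (q ↔ u))).
¬((((¬q ↔ (u ∨ u)) → p) ↔ (p ∧ ¬t)) ∨ (¬r ↔ (q ↔ u))): α-rule — add ¬(((¬q ↔ (u ∨ u)) → p) ↔ (p ∧ ¬t)), ¬(¬r ↔ (q ↔ u)).
¬(((¬q ↔ (u ∨ u)) → p) ↔ (p ∧ ¬t)): β-rule — branch into ((¬q ↔ (u ∨ u)) → p), ¬(p ∧ ¬t)  //  ¬((¬q ↔ (u ∨ u)) → p), (p ∧ ¬t).
  branch 1 (add ((¬q ↔ (u ∨ u)) → p), ¬(p ∧ ¬t)):
    ¬(¬r ↔ (q ↔ u)): β-rule — branch into ¬r, ¬(q ↔ u)  //  ¬¬r, (q ↔ u).
      branch 1.1 (add ¬r, ¬(q ↔ u)):
        ((¬q ↔ (u ∨ u)) → p): β-rule — branch into ¬(¬q ↔ (u ∨ u))  //  p.
          branch 1.1.1 (add ¬(¬q ↔ (u ∨ u))):
            ¬(p ∧ ¬t): β-rule — branch into ¬p  //  ¬¬t.
              branch 1.1.1.1 (add ¬p):
                ¬(q ↔ u): β-rule — branch into q, ¬u  //  ¬q, u.
                  branch 1.1.1.1.1 (add q, ¬u):
                    × closes — contains both q and ¬q.
                  branch 1.1.1.1.2 (add ¬q, u):
                    ¬(¬q ↔ (u ∨ u)): β-rule — branch into ¬q, ¬(u ∨ u)  //  ¬¬q, (u ∨ u).
                      branch 1.1.1.1.2.1 (add ¬q, ¬(u ∨ u)):
                        ¬(u ∨ u): α-rule — add ¬u, ¬u.
                        × closes — contains both u and ¬u.
                      branch 1.1.1.1.2.2 (add ¬¬q, (u ∨ u)):
                        × closes — contains both q and ¬q.
              branch 1.1.1.2 (add ¬¬t):
                ¬(q ↔ u): β-rule — branch into q, ¬u  //  ¬q, u.
                  branch 1.1.1.2.1 (add q, ¬u):
                    × closes — contains both q and ¬q.
                  branch 1.1.1.2.2 (add ¬q, u):
                    ¬(¬q ↔ (u ∨ u)): β-rule — branch into ¬q, ¬(u ∨ u)  //  ¬¬q, (u ∨ u).
                      branch 1.1.1.2.2.1 (add ¬q, ¬(u ∨ u)):
                        ¬(u ∨ u): α-rule — add ¬u, ¬u.
                        × closes — contains both u and ¬u.
                      branch 1.1.1.2.2.2 (add ¬¬q, (u ∨ u)):
                        × closes — contains both q and ¬q.
          branch 1.1.2 (add p):
            ¬(p ∧ ¬t): β-rule — branch into ¬p  //  ¬¬t.
              branch 1.1.2.1 (add ¬p):
                × closes — contains both p and ¬p.
              branch 1.1.2.2 (add ¬¬t):
                ¬(q ↔ u): β-rule — branch into q, ¬u  //  ¬q, u.
                  branch 1.1.2.2.1 (add q, ¬u):
                    × closes — contains both q and ¬q.
                  branch 1.1.2.2.2 (add ¬q, u):
                    ○ open, literals {p=true, q=false, r=false, t=true, u=true}.
      branch 1.2 (add ¬¬r, (q ↔ u)):
        ((¬q ↔ (u ∨ u)) → p): β-rule — branch into ¬(¬q ↔ (u ∨ u))  //  p.
          branch 1.2.1 (add ¬(¬q ↔ (u ∨ u))):
            ¬(p ∧ ¬t): β-rule — branch into ¬p  //  ¬¬t.
              branch 1.2.1.1 (add ¬p):
                (q ↔ u): β-rule — branch into q, u  //  ¬q, ¬u.
                  branch 1.2.1.1.1 (add q, u):
                    × closes — contains both q and ¬q.
                  branch 1.2.1.1.2 (add ¬q, ¬u):
                    ¬(¬q ↔ (u ∨ u)): β-rule — branch into ¬q, ¬(u ∨ u)  //  ¬¬q, (u ∨ u).
                      branch 1.2.1.1.2.1 (add ¬q, ¬(u ∨ u)):
                        ¬(u ∨ u): α-rule — add ¬u, ¬u.
                        ○ open, literals {p=false, q=false, r=true, u=false}.
                      branch 1.2.1.1.2.2 (add ¬¬q, (u ∨ u)):
                        × closes — contains both q and ¬q.
              branch 1.2.1.2 (add ¬¬t):
                (q ↔ u): β-rule — branch into q, u  //  ¬q, ¬u.
                  branch 1.2.1.2.1 (add q, u):
                    × closes — contains both q and ¬q.
                  branch 1.2.1.2.2 (add ¬q, ¬u):
                    ¬(¬q ↔ (u ∨ u)): β-rule — branch into ¬q, ¬(u ∨ u)  //  ¬¬q, (u ∨ u).
                      branch 1.2.1.2.2.1 (add ¬q, ¬(u ∨ u)):
                        ¬(u ∨ u): α-rule — add ¬u, ¬u.
                        ○ open, literals {q=false, r=true, t=true, u=false}.
                      branch 1.2.1.2.2.2 (add ¬¬q, (u ∨ u)):
                        × closes — contains both q and ¬q.
          branch 1.2.2 (add p):
            ¬(p ∧ ¬t): β-rule — branch into ¬p  //  ¬¬t.
              branch 1.2.2.1 (add ¬p):
                × closes — contains both p and ¬p.
              branch 1.2.2.2 (add ¬¬t):
                (q ↔ u): β-rule — branch into q, u  //  ¬q, ¬u.
                  branch 1.2.2.2.1 (add q, u):
                    × closes — contains both q and ¬q.
                  branch 1.2.2.2.2 (add ¬q, ¬u):
                    ○ open, literals {p=true, q=false, r=true, t=true, u=false}.
  branch 2 (add ¬((¬q ↔ (u ∨ u)) → p), (p ∧ ¬t)):
    ¬((¬q ↔ (u ∨ u)) → p): α-rule — add (¬q ↔ (u ∨ u)), ¬p.
    (p ∧ ¬t): α-rule — add p, ¬t.
    × closes — contains both p and ¬p.
15 branches closed, 4 open.
Each open branch fixes some atoms; the unmentioned ones are free. Counting distinct full assignments: branch {p=true, q=false, r=false, t=true, u=true} (s) contributes 2 new; branch {p=false, q=false, r=true, u=false} (s, t) contributes 4 new; branch {q=false, r=true, t=true, u=false} (p, s) contributes 2 new; branch {p=true, q=false, r=true, t=true, u=false} (s) contributes 0 new. Total: 8.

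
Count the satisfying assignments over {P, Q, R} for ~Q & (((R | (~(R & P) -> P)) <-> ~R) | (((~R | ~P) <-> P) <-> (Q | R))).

2

Initial set: {(~Q & (((R | (~(R & P) -> P)) <-> ~R) | (((~R | ~P) <-> P) <-> (Q | R))))}.
(~Q & (((R | (~(R & P) -> P)) <-> ~R) | (((~R | ~P) <-> P) <-> (Q | R)))): α-rule — add ~Q, (((R | (~(R & P) -> P)) <-> ~R) | (((~R | ~P) <-> P) <-> (Q | R))).
(((R | (~(R & P) -> P)) <-> ~R) | (((~R | ~P) <-> P) <-> (Q | R))): β-rule — branch into ((R | (~(R & P) -> P)) <-> ~R)  //  (((~R | ~P) <-> P) <-> (Q | R)).
  branch 1 (add ((R | (~(R & P) -> P)) <-> ~R)):
    ((R | (~(R & P) -> P)) <-> ~R): β-rule — branch into (R | (~(R & P) -> P)), ~R  //  ~(R | (~(R & P) -> P)), ~~R.
      branch 1.1 (add (R | (~(R & P) -> P)), ~R):
        (R | (~(R & P) -> P)): β-rule — branch into R  //  (~(R & P) -> P).
          branch 1.1.1 (add R):
            × closes — contains both R and ~R.
          branch 1.1.2 (add (~(R & P) -> P)):
            (~(R & P) -> P): β-rule — branch into ~~(R & P)  //  P.
              branch 1.1.2.1 (add ~~(R & P)):
                ~~(R & P): α-rule — add R, P.
                × closes — contains both R and ~R.
              branch 1.1.2.2 (add P):
                ○ open, literals {P=true, Q=false, R=false}.
      branch 1.2 (add ~(R | (~(R & P) -> P)), ~~R):
        ~(R | (~(R & P) -> P)): α-rule — add ~R, ~(~(R & P) -> P).
        × closes — contains both R and ~R.
  branch 2 (add (((~R | ~P) <-> P) <-> (Q | R))):
    (((~R | ~P) <-> P) <-> (Q | R)): β-rule — branch into ((~R | ~P) <-> P), (Q | R)  //  ~((~R | ~P) <-> P), ~(Q | R).
      branch 2.1 (add ((~R | ~P) <-> P), (Q | R)):
        ((~R | ~P) <-> P): β-rule — branch into (~R | ~P), P  //  ~(~R | ~P), ~P.
          branch 2.1.1 (add (~R | ~P), P):
            (Q | R): β-rule — branch into Q  //  R.
              branch 2.1.1.1 (add Q):
                × closes — contains both Q and ~Q.
              branch 2.1.1.2 (add R):
                (~R | ~P): β-rule — branch into ~R  //  ~P.
                  branch 2.1.1.2.1 (add ~R):
                    × closes — contains both R and ~R.
                  branch 2.1.1.2.2 (add ~P):
                    × closes — contains both P and ~P.
          branch 2.1.2 (add ~(~R | ~P), ~P):
            ~(~R | ~P): α-rule — add ~~R, ~~P.
            × closes — contains both P and ~P.
      branch 2.2 (add ~((~R | ~P) <-> P), ~(Q | R)):
        ~(Q | R): α-rule — add ~Q, ~R.
        ~((~R | ~P) <-> P): β-rule — branch into (~R | ~P), ~P  //  ~(~R | ~P), P.
          branch 2.2.1 (add (~R | ~P), ~P):
            (~R | ~P): β-rule — branch into ~R  //  ~P.
              branch 2.2.1.1 (add ~R):
                ○ open, literals {P=false, Q=false, R=false}.
              branch 2.2.1.2 (add ~P):
                ○ open, literals {P=false, Q=false, R=false}.
          branch 2.2.2 (add ~(~R | ~P), P):
            ~(~R | ~P): α-rule — add ~~R, ~~P.
            × closes — contains both R and ~R.
8 branches closed, 3 open.
Each open branch fixes some atoms; the unmentioned ones are free. Counting distinct full assignments: branch {P=true, Q=false, R=false} (none free) contributes 1 new; branch {P=false, Q=false, R=false} (none free) contributes 1 new; branch {P=false, Q=false, R=false} (none free) contributes 0 new. Total: 2.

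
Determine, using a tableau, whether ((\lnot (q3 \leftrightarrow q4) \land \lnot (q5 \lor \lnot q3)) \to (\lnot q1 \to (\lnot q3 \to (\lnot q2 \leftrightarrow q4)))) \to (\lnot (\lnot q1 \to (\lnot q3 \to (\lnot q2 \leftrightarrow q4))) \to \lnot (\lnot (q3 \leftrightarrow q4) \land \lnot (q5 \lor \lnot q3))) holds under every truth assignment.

Valid

Assume the negation and expand:
Initial set: {\lnot (((\lnot (q3 \leftrightarrow q4) \land \lnot (q5 \lor \lnot q3)) \to (\lnot q1 \to (\lnot q3 \to (\lnot q2 \leftrightarrow q4)))) \to (\lnot (\lnot q1 \to (\lnot q3 \to (\lnot q2 \leftrightarrow q4))) \to \lnot (\lnot (q3 \leftrightarrow q4) \land \lnot (q5 \lor \lnot q3))))}.
\lnot (((\lnot (q3 \leftrightarrow q4) \land \lnot (q5 \lor \lnot q3)) \to (\lnot q1 \to (\lnot q3 \to (\lnot q2 \leftrightarrow q4)))) \to (\lnot (\lnot q1 \to (\lnot q3 \to (\lnot q2 \leftrightarrow q4))) \to \lnot (\lnot (q3 \leftrightarrow q4) \land \lnot (q5 \lor \lnot q3)))): α-rule — add ((\lnot (q3 \leftrightarrow q4) \land \lnot (q5 \lor \lnot q3)) \to (\lnot q1 \to (\lnot q3 \to (\lnot q2 \leftrightarrow q4)))), \lnot (\lnot (\lnot q1 \to (\lnot q3 \to (\lnot q2 \leftrightarrow q4))) \to \lnot (\lnot (q3 \leftrightarrow q4) \land \lnot (q5 \lor \lnot q3))).
\lnot (\lnot (\lnot q1 \to (\lnot q3 \to (\lnot q2 \leftrightarrow q4))) \to \lnot (\lnot (q3 \leftrightarrow q4) \land \lnot (q5 \lor \lnot q3))): α-rule — add \lnot (\lnot q1 \to (\lnot q3 \to (\lnot q2 \leftrightarrow q4))), \lnot \lnot (\lnot (q3 \leftrightarrow q4) \land \lnot (q5 \lor \lnot q3)).
\lnot (\lnot q1 \to (\lnot q3 \to (\lnot q2 \leftrightarrow q4))): α-rule — add \lnot q1, \lnot (\lnot q3 \to (\lnot q2 \leftrightarrow q4)).
\lnot \lnot (\lnot (q3 \leftrightarrow q4) \land \lnot (q5 \lor \lnot q3)): α-rule — add \lnot (q3 \leftrightarrow q4), \lnot (q5 \lor \lnot q3).
\lnot (\lnot q3 \to (\lnot q2 \leftrightarrow q4)): α-rule — add \lnot q3, \lnot (\lnot q2 \leftrightarrow q4).
\lnot (q5 \lor \lnot q3): α-rule — add \lnot q5, \lnot \lnot q3.
× closes — contains both q3 and \lnot q3.
All 1 branch closes.
Every branch closed, so the negation is unsatisfiable and the formula is valid.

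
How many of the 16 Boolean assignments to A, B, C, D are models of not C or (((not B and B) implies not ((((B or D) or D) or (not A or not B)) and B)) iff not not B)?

12

Initial set: {(not C or (((not B and B) implies not ((((B or D) or D) or (not A or not B)) and B)) iff not not B))}.
(not C or (((not B and B) implies not ((((B or D) or D) or (not A or not B)) and B)) iff not not B)): β-rule — branch into not C  //  (((not B and B) implies not ((((B or D) or D) or (not A or not B)) and B)) iff not not B).
  branch 1 (add not C):
    ○ open, literals {C=F}.
  branch 2 (add (((not B and B) implies not ((((B or D) or D) or (not A or not B)) and B)) iff not not B)):
    (((not B and B) implies not ((((B or D) or D) or (not A or not B)) and B)) iff not not B): β-rule — branch into ((not B and B) implies not ((((B or D) or D) or (not A or not B)) and B)), not not B  //  not ((not B and B) implies not ((((B or D) or D) or (not A or not B)) and B)), not not not B.
      branch 2.1 (add ((not B and B) implies not ((((B or D) or D) or (not A or not B)) and B)), not not B):
        not not B: drop double negation, giving B.
        ((not B and B) implies not ((((B or D) or D) or (not A or not B)) and B)): β-rule — branch into not (not B and B)  //  not ((((B or D) or D) or (not A or not B)) and B).
          branch 2.1.1 (add not (not B and B)):
            not (not B and B): β-rule — branch into not not B  //  not B.
              branch 2.1.1.1 (add not not B):
                ○ open, literals {B=T}.
              branch 2.1.1.2 (add not B):
                × closes — contains both B and not B.
          branch 2.1.2 (add not ((((B or D) or D) or (not A or not B)) and B)):
            not ((((B or D) or D) or (not A or not B)) and B): β-rule — branch into not (((B or D) or D) or (not A or not B))  //  not B.
              branch 2.1.2.1 (add not (((B or D) or D) or (not A or not B))):
                not (((B or D) or D) or (not A or not B)): α-rule — add not ((B or D) or D), not (not A or not B).
                not ((B or D) or D): α-rule — add not (B or D), not D.
                not (not A or not B): α-rule — add not not A, not not B.
                not (B or D): α-rule — add not B, not D.
                × closes — contains both B and not B.
              branch 2.1.2.2 (add not B):
                × closes — contains both B and not B.
      branch 2.2 (add not ((not B and B) implies not ((((B or D) or D) or (not A or not B)) and B)), not not not B):
        not ((not B and B) implies not ((((B or D) or D) or (not A or not B)) and B)): α-rule — add (not B and B), not not ((((B or D) or D) or (not A or not B)) and B).
        not not not B: drop double negation, giving not B.
        (not B and B): α-rule — add not B, B.
        × closes — contains both B and not B.
4 branches closed, 2 open.
Each open branch fixes some atoms; the unmentioned ones are free. Counting distinct full assignments: branch {C=F} (A, B, D) contributes 8 new; branch {B=T} (A, C, D) contributes 4 new. Total: 12.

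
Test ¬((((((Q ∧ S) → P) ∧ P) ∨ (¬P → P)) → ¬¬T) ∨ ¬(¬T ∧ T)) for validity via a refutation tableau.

Not valid

Assume the negation and expand:
Initial set: {F ¬((((((Q ∧ S) → P) ∧ P) ∨ (¬P → P)) → ¬¬T) ∨ ¬(¬T ∧ T))}.
F ¬((((((Q ∧ S) → P) ∧ P) ∨ (¬P → P)) → ¬¬T) ∨ ¬(¬T ∧ T)): β-rule — branch into T (((((Q ∧ S) → P) ∧ P) ∨ (¬P → P)) → ¬¬T)  //  T ¬(¬T ∧ T).
  branch 1 (add T (((((Q ∧ S) → P) ∧ P) ∨ (¬P → P)) → ¬¬T)):
    T (((((Q ∧ S) → P) ∧ P) ∨ (¬P → P)) → ¬¬T): β-rule — branch into F ((((Q ∧ S) → P) ∧ P) ∨ (¬P → P))  //  T ¬¬T.
      branch 1.1 (add F ((((Q ∧ S) → P) ∧ P) ∨ (¬P → P))):
        F ((((Q ∧ S) → P) ∧ P) ∨ (¬P → P)): α-rule — add F (((Q ∧ S) → P) ∧ P), F (¬P → P).
        F (¬P → P): α-rule — add T ¬P, F P.
        F (((Q ∧ S) → P) ∧ P): β-rule — branch into F ((Q ∧ S) → P)  //  F P.
          branch 1.1.1 (add F ((Q ∧ S) → P)):
            F ((Q ∧ S) → P): α-rule — add T (Q ∧ S), F P.
            T (Q ∧ S): α-rule — add T Q, T S.
            ○ open, literals {P=F, Q=T, S=T}.
          branch 1.1.2 (add F P):
            ○ open, literals {P=F}.
      branch 1.2 (add T ¬¬T):
        T ¬¬T: drop double negation, giving T T.
        ○ open, literals {T=T}.
  branch 2 (add T ¬(¬T ∧ T)):
    T ¬(¬T ∧ T): β-rule — branch into F ¬T  //  F T.
      branch 2.1 (add F ¬T):
        ○ open, literals {T=T}.
      branch 2.2 (add F T):
        ○ open, literals {T=F}.
0 branches closed, 5 open.
An open branch gives a countermodel: P=F, Q=T, S=T (unmentioned atoms arbitrary); under it the original formula is false.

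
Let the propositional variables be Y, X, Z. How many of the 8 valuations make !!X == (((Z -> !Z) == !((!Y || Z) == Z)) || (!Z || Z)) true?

Initial set: {(!!X == (((Z -> !Z) == !((!Y || Z) == Z)) || (!Z || Z)))}.
(!!X == (((Z -> !Z) == !((!Y || Z) == Z)) || (!Z || Z))): β-rule — branch into !!X, (((Z -> !Z) == !((!Y || Z) == Z)) || (!Z || Z))  //  !!!X, !(((Z -> !Z) == !((!Y || Z) == Z)) || (!Z || Z)).
  branch 1 (add !!X, (((Z -> !Z) == !((!Y || Z) == Z)) || (!Z || Z))):
    !!X: drop double negation, giving X.
    (((Z -> !Z) == !((!Y || Z) == Z)) || (!Z || Z)): β-rule — branch into ((Z -> !Z) == !((!Y || Z) == Z))  //  (!Z || Z).
      branch 1.1 (add ((Z -> !Z) == !((!Y || Z) == Z))):
        ((Z -> !Z) == !((!Y || Z) == Z)): β-rule — branch into (Z -> !Z), !((!Y || Z) == Z)  //  !(Z -> !Z), !!((!Y || Z) == Z).
          branch 1.1.1 (add (Z -> !Z), !((!Y || Z) == Z)):
            (Z -> !Z): β-rule — branch into !Z  //  !Z.
              branch 1.1.1.1 (add !Z):
                !((!Y || Z) == Z): β-rule — branch into (!Y || Z), !Z  //  !(!Y || Z), Z.
                  branch 1.1.1.1.1 (add (!Y || Z), !Z):
                    (!Y || Z): β-rule — branch into !Y  //  Z.
                      branch 1.1.1.1.1.1 (add !Y):
                        ○ open, literals {X=1, Y=0, Z=0}.
                      branch 1.1.1.1.1.2 (add Z):
                        × closes — contains both Z and !Z.
                  branch 1.1.1.1.2 (add !(!Y || Z), Z):
                    × closes — contains both Z and !Z.
              branch 1.1.1.2 (add !Z):
                !((!Y || Z) == Z): β-rule — branch into (!Y || Z), !Z  //  !(!Y || Z), Z.
                  branch 1.1.1.2.1 (add (!Y || Z), !Z):
                    (!Y || Z): β-rule — branch into !Y  //  Z.
                      branch 1.1.1.2.1.1 (add !Y):
                        ○ open, literals {X=1, Y=0, Z=0}.
                      branch 1.1.1.2.1.2 (add Z):
                        × closes — contains both Z and !Z.
                  branch 1.1.1.2.2 (add !(!Y || Z), Z):
                    × closes — contains both Z and !Z.
          branch 1.1.2 (add !(Z -> !Z), !!((!Y || Z) == Z)):
            !(Z -> !Z): α-rule — add Z, !!Z.
            !!((!Y || Z) == Z): β-rule — branch into (!Y || Z), Z  //  !(!Y || Z), !Z.
              branch 1.1.2.1 (add (!Y || Z), Z):
                (!Y || Z): β-rule — branch into !Y  //  Z.
                  branch 1.1.2.1.1 (add !Y):
                    ○ open, literals {X=1, Y=0, Z=1}.
                  branch 1.1.2.1.2 (add Z):
                    ○ open, literals {X=1, Z=1}.
              branch 1.1.2.2 (add !(!Y || Z), !Z):
                × closes — contains both Z and !Z.
      branch 1.2 (add (!Z || Z)):
        (!Z || Z): β-rule — branch into !Z  //  Z.
          branch 1.2.1 (add !Z):
            ○ open, literals {X=1, Z=0}.
          branch 1.2.2 (add Z):
            ○ open, literals {X=1, Z=1}.
  branch 2 (add !!!X, !(((Z -> !Z) == !((!Y || Z) == Z)) || (!Z || Z))):
    !!!X: drop double negation, giving !X.
    !(((Z -> !Z) == !((!Y || Z) == Z)) || (!Z || Z)): α-rule — add !((Z -> !Z) == !((!Y || Z) == Z)), !(!Z || Z).
    !(!Z || Z): α-rule — add !!Z, !Z.
    × closes — contains both Z and !Z.
6 branches closed, 6 open.
Each open branch fixes some atoms; the unmentioned ones are free. Counting distinct full assignments: branch {X=1, Y=0, Z=0} (none free) contributes 1 new; branch {X=1, Y=0, Z=0} (none free) contributes 0 new; branch {X=1, Y=0, Z=1} (none free) contributes 1 new; branch {X=1, Z=1} (Y) contributes 1 new; branch {X=1, Z=0} (Y) contributes 1 new; branch {X=1, Z=1} (Y) contributes 0 new. Total: 4.

4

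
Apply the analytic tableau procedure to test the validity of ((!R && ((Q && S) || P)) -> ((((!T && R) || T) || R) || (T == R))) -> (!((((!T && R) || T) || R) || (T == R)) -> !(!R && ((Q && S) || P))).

Valid

Assume the negation and expand:
Initial set: {!(((!R && ((Q && S) || P)) -> ((((!T && R) || T) || R) || (T == R))) -> (!((((!T && R) || T) || R) || (T == R)) -> !(!R && ((Q && S) || P))))}.
!(((!R && ((Q && S) || P)) -> ((((!T && R) || T) || R) || (T == R))) -> (!((((!T && R) || T) || R) || (T == R)) -> !(!R && ((Q && S) || P)))): α-rule — add ((!R && ((Q && S) || P)) -> ((((!T && R) || T) || R) || (T == R))), !(!((((!T && R) || T) || R) || (T == R)) -> !(!R && ((Q && S) || P))).
!(!((((!T && R) || T) || R) || (T == R)) -> !(!R && ((Q && S) || P))): α-rule — add !((((!T && R) || T) || R) || (T == R)), !!(!R && ((Q && S) || P)).
!((((!T && R) || T) || R) || (T == R)): α-rule — add !(((!T && R) || T) || R), !(T == R).
!!(!R && ((Q && S) || P)): α-rule — add !R, ((Q && S) || P).
!(((!T && R) || T) || R): α-rule — add !((!T && R) || T), !R.
!((!T && R) || T): α-rule — add !(!T && R), !T.
((!R && ((Q && S) || P)) -> ((((!T && R) || T) || R) || (T == R))): β-rule — branch into !(!R && ((Q && S) || P))  //  ((((!T && R) || T) || R) || (T == R)).
  branch 1 (add !(!R && ((Q && S) || P))):
    !(T == R): β-rule — branch into T, !R  //  !T, R.
      branch 1.1 (add T, !R):
        × closes — contains both T and !T.
      branch 1.2 (add !T, R):
        × closes — contains both R and !R.
  branch 2 (add ((((!T && R) || T) || R) || (T == R))):
    !(T == R): β-rule — branch into T, !R  //  !T, R.
      branch 2.1 (add T, !R):
        × closes — contains both T and !T.
      branch 2.2 (add !T, R):
        × closes — contains both R and !R.
All 4 branches close.
Every branch closed, so the negation is unsatisfiable and the formula is valid.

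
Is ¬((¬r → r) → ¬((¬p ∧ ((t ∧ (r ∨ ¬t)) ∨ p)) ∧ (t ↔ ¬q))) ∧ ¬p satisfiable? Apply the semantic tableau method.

Satisfiable

Initial set: {(¬((¬r → r) → ¬((¬p ∧ ((t ∧ (r ∨ ¬t)) ∨ p)) ∧ (t ↔ ¬q))) ∧ ¬p)}.
(¬((¬r → r) → ¬((¬p ∧ ((t ∧ (r ∨ ¬t)) ∨ p)) ∧ (t ↔ ¬q))) ∧ ¬p): α-rule — add ¬((¬r → r) → ¬((¬p ∧ ((t ∧ (r ∨ ¬t)) ∨ p)) ∧ (t ↔ ¬q))), ¬p.
¬((¬r → r) → ¬((¬p ∧ ((t ∧ (r ∨ ¬t)) ∨ p)) ∧ (t ↔ ¬q))): α-rule — add (¬r → r), ¬¬((¬p ∧ ((t ∧ (r ∨ ¬t)) ∨ p)) ∧ (t ↔ ¬q)).
¬¬((¬p ∧ ((t ∧ (r ∨ ¬t)) ∨ p)) ∧ (t ↔ ¬q)): α-rule — add (¬p ∧ ((t ∧ (r ∨ ¬t)) ∨ p)), (t ↔ ¬q).
(¬p ∧ ((t ∧ (r ∨ ¬t)) ∨ p)): α-rule — add ¬p, ((t ∧ (r ∨ ¬t)) ∨ p).
(¬r → r): β-rule — branch into ¬¬r  //  r.
  branch 1 (add ¬¬r):
    (t ↔ ¬q): β-rule — branch into t, ¬q  //  ¬t, ¬¬q.
      branch 1.1 (add t, ¬q):
        ((t ∧ (r ∨ ¬t)) ∨ p): β-rule — branch into (t ∧ (r ∨ ¬t))  //  p.
          branch 1.1.1 (add (t ∧ (r ∨ ¬t))):
            (t ∧ (r ∨ ¬t)): α-rule — add t, (r ∨ ¬t).
            (r ∨ ¬t): β-rule — branch into r  //  ¬t.
              branch 1.1.1.1 (add r):
                ○ open, literals {p=F, q=F, r=T, t=T}.
              branch 1.1.1.2 (add ¬t):
                × closes — contains both t and ¬t.
          branch 1.1.2 (add p):
            × closes — contains both p and ¬p.
      branch 1.2 (add ¬t, ¬¬q):
        ((t ∧ (r ∨ ¬t)) ∨ p): β-rule — branch into (t ∧ (r ∨ ¬t))  //  p.
          branch 1.2.1 (add (t ∧ (r ∨ ¬t))):
            (t ∧ (r ∨ ¬t)): α-rule — add t, (r ∨ ¬t).
            × closes — contains both t and ¬t.
          branch 1.2.2 (add p):
            × closes — contains both p and ¬p.
  branch 2 (add r):
    (t ↔ ¬q): β-rule — branch into t, ¬q  //  ¬t, ¬¬q.
      branch 2.1 (add t, ¬q):
        ((t ∧ (r ∨ ¬t)) ∨ p): β-rule — branch into (t ∧ (r ∨ ¬t))  //  p.
          branch 2.1.1 (add (t ∧ (r ∨ ¬t))):
            (t ∧ (r ∨ ¬t)): α-rule — add t, (r ∨ ¬t).
            (r ∨ ¬t): β-rule — branch into r  //  ¬t.
              branch 2.1.1.1 (add r):
                ○ open, literals {p=F, q=F, r=T, t=T}.
              branch 2.1.1.2 (add ¬t):
                × closes — contains both t and ¬t.
          branch 2.1.2 (add p):
            × closes — contains both p and ¬p.
      branch 2.2 (add ¬t, ¬¬q):
        ((t ∧ (r ∨ ¬t)) ∨ p): β-rule — branch into (t ∧ (r ∨ ¬t))  //  p.
          branch 2.2.1 (add (t ∧ (r ∨ ¬t))):
            (t ∧ (r ∨ ¬t)): α-rule — add t, (r ∨ ¬t).
            × closes — contains both t and ¬t.
          branch 2.2.2 (add p):
            × closes — contains both p and ¬p.
8 branches closed, 2 open.
An open branch gives a satisfying assignment: p=F, q=F, r=T, t=T.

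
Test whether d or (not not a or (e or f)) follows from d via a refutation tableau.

Initial set: {d; not (d or (not not a or (e or f)))}.
not (d or (not not a or (e or f))): α-rule — add not d, not (not not a or (e or f)).
× closes — contains both d and not d.
All 1 branch closes.
Every branch closed, so the premises entail the conclusion.

Yes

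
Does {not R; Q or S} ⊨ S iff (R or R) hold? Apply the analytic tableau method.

Initial set: {T not R; T (Q or S); F (S iff (R or R))}.
T (Q or S): β-rule — branch into T Q  //  T S.
  branch 1 (add T Q):
    F (S iff (R or R)): β-rule — branch into T S, F (R or R)  //  F S, T (R or R).
      branch 1.1 (add T S, F (R or R)):
        F (R or R): α-rule — add F R, F R.
        ○ open, literals {Q=T, R=F, S=T}.
      branch 1.2 (add F S, T (R or R)):
        T (R or R): β-rule — branch into T R  //  T R.
          branch 1.2.1 (add T R):
            × closes — contains both R and not R.
          branch 1.2.2 (add T R):
            × closes — contains both R and not R.
  branch 2 (add T S):
    F (S iff (R or R)): β-rule — branch into T S, F (R or R)  //  F S, T (R or R).
      branch 2.1 (add T S, F (R or R)):
        F (R or R): α-rule — add F R, F R.
        ○ open, literals {R=F, S=T}.
      branch 2.2 (add F S, T (R or R)):
        × closes — contains both S and not S.
3 branches closed, 2 open.
An open branch gives a countermodel: Q=T, R=F, S=T (unmentioned atoms arbitrary); the premises hold there but the conclusion fails.

No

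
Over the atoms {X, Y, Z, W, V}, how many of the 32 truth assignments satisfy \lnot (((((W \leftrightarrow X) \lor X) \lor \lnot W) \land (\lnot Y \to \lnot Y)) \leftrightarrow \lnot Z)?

16

Initial set: {T \lnot (((((W \leftrightarrow X) \lor X) \lor \lnot W) \land (\lnot Y \to \lnot Y)) \leftrightarrow \lnot Z)}.
T \lnot (((((W \leftrightarrow X) \lor X) \lor \lnot W) \land (\lnot Y \to \lnot Y)) \leftrightarrow \lnot Z): β-rule — branch into T ((((W \leftrightarrow X) \lor X) \lor \lnot W) \land (\lnot Y \to \lnot Y)), F \lnot Z  //  F ((((W \leftrightarrow X) \lor X) \lor \lnot W) \land (\lnot Y \to \lnot Y)), T \lnot Z.
  branch 1 (add T ((((W \leftrightarrow X) \lor X) \lor \lnot W) \land (\lnot Y \to \lnot Y)), F \lnot Z):
    T ((((W \leftrightarrow X) \lor X) \lor \lnot W) \land (\lnot Y \to \lnot Y)): α-rule — add T (((W \leftrightarrow X) \lor X) \lor \lnot W), T (\lnot Y \to \lnot Y).
    T (((W \leftrightarrow X) \lor X) \lor \lnot W): β-rule — branch into T ((W \leftrightarrow X) \lor X)  //  T \lnot W.
      branch 1.1 (add T ((W \leftrightarrow X) \lor X)):
        T (\lnot Y \to \lnot Y): β-rule — branch into F \lnot Y  //  T \lnot Y.
          branch 1.1.1 (add F \lnot Y):
            T ((W \leftrightarrow X) \lor X): β-rule — branch into T (W \leftrightarrow X)  //  T X.
              branch 1.1.1.1 (add T (W \leftrightarrow X)):
                T (W \leftrightarrow X): β-rule — branch into T W, T X  //  F W, F X.
                  branch 1.1.1.1.1 (add T W, T X):
                    ○ open, literals {W=T, X=T, Y=T, Z=T}.
                  branch 1.1.1.1.2 (add F W, F X):
                    ○ open, literals {W=F, X=F, Y=T, Z=T}.
              branch 1.1.1.2 (add T X):
                ○ open, literals {X=T, Y=T, Z=T}.
          branch 1.1.2 (add T \lnot Y):
            T ((W \leftrightarrow X) \lor X): β-rule — branch into T (W \leftrightarrow X)  //  T X.
              branch 1.1.2.1 (add T (W \leftrightarrow X)):
                T (W \leftrightarrow X): β-rule — branch into T W, T X  //  F W, F X.
                  branch 1.1.2.1.1 (add T W, T X):
                    ○ open, literals {W=T, X=T, Y=F, Z=T}.
                  branch 1.1.2.1.2 (add F W, F X):
                    ○ open, literals {W=F, X=F, Y=F, Z=T}.
              branch 1.1.2.2 (add T X):
                ○ open, literals {X=T, Y=F, Z=T}.
      branch 1.2 (add T \lnot W):
        T (\lnot Y \to \lnot Y): β-rule — branch into F \lnot Y  //  T \lnot Y.
          branch 1.2.1 (add F \lnot Y):
            ○ open, literals {W=F, Y=T, Z=T}.
          branch 1.2.2 (add T \lnot Y):
            ○ open, literals {W=F, Y=F, Z=T}.
  branch 2 (add F ((((W \leftrightarrow X) \lor X) \lor \lnot W) \land (\lnot Y \to \lnot Y)), T \lnot Z):
    F ((((W \leftrightarrow X) \lor X) \lor \lnot W) \land (\lnot Y \to \lnot Y)): β-rule — branch into F (((W \leftrightarrow X) \lor X) \lor \lnot W)  //  F (\lnot Y \to \lnot Y).
      branch 2.1 (add F (((W \leftrightarrow X) \lor X) \lor \lnot W)):
        F (((W \leftrightarrow X) \lor X) \lor \lnot W): α-rule — add F ((W \leftrightarrow X) \lor X), F \lnot W.
        F ((W \leftrightarrow X) \lor X): α-rule — add F (W \leftrightarrow X), F X.
        F (W \leftrightarrow X): β-rule — branch into T W, F X  //  F W, T X.
          branch 2.1.1 (add T W, F X):
            ○ open, literals {W=T, X=F, Z=F}.
          branch 2.1.2 (add F W, T X):
            × closes — contains both W and \lnot W.
      branch 2.2 (add F (\lnot Y \to \lnot Y)):
        F (\lnot Y \to \lnot Y): α-rule — add T \lnot Y, F \lnot Y.
        × closes — contains both Y and \lnot Y.
2 branches closed, 9 open.
Each open branch fixes some atoms; the unmentioned ones are free. Counting distinct full assignments: branch {W=T, X=T, Y=T, Z=T} (V) contributes 2 new; branch {W=F, X=F, Y=T, Z=T} (V) contributes 2 new; branch {X=T, Y=T, Z=T} (W, V) contributes 2 new; branch {W=T, X=T, Y=F, Z=T} (V) contributes 2 new; branch {W=F, X=F, Y=F, Z=T} (V) contributes 2 new; branch {X=T, Y=F, Z=T} (W, V) contributes 2 new; branch {W=F, Y=T, Z=T} (X, V) contributes 0 new; branch {W=F, Y=F, Z=T} (X, V) contributes 0 new; branch {W=T, X=F, Z=F} (Y, V) contributes 4 new. Total: 16.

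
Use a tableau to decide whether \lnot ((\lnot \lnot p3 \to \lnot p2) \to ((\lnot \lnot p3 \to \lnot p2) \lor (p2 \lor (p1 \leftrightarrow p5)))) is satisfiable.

Unsatisfiable

Initial set: {\lnot ((\lnot \lnot p3 \to \lnot p2) \to ((\lnot \lnot p3 \to \lnot p2) \lor (p2 \lor (p1 \leftrightarrow p5))))}.
\lnot ((\lnot \lnot p3 \to \lnot p2) \to ((\lnot \lnot p3 \to \lnot p2) \lor (p2 \lor (p1 \leftrightarrow p5)))): α-rule — add (\lnot \lnot p3 \to \lnot p2), \lnot ((\lnot \lnot p3 \to \lnot p2) \lor (p2 \lor (p1 \leftrightarrow p5))).
\lnot ((\lnot \lnot p3 \to \lnot p2) \lor (p2 \lor (p1 \leftrightarrow p5))): α-rule — add \lnot (\lnot \lnot p3 \to \lnot p2), \lnot (p2 \lor (p1 \leftrightarrow p5)).
\lnot (\lnot \lnot p3 \to \lnot p2): α-rule — add \lnot \lnot p3, \lnot \lnot p2.
\lnot (p2 \lor (p1 \leftrightarrow p5)): α-rule — add \lnot p2, \lnot (p1 \leftrightarrow p5).
× closes — contains both p2 and \lnot p2.
All 1 branch closes.
Every branch closed; the formula is unsatisfiable.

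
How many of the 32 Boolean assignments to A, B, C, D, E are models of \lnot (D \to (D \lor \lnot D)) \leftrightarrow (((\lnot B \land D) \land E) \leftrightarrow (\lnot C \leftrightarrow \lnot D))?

16

Initial set: {T (\lnot (D \to (D \lor \lnot D)) \leftrightarrow (((\lnot B \land D) \land E) \leftrightarrow (\lnot C \leftrightarrow \lnot D)))}.
T (\lnot (D \to (D \lor \lnot D)) \leftrightarrow (((\lnot B \land D) \land E) \leftrightarrow (\lnot C \leftrightarrow \lnot D))): β-rule — branch into T \lnot (D \to (D \lor \lnot D)), T (((\lnot B \land D) \land E) \leftrightarrow (\lnot C \leftrightarrow \lnot D))  //  F \lnot (D \to (D \lor \lnot D)), F (((\lnot B \land D) \land E) \leftrightarrow (\lnot C \leftrightarrow \lnot D)).
  branch 1 (add T \lnot (D \to (D \lor \lnot D)), T (((\lnot B \land D) \land E) \leftrightarrow (\lnot C \leftrightarrow \lnot D))):
    T \lnot (D \to (D \lor \lnot D)): α-rule — add T D, F (D \lor \lnot D).
    F (D \lor \lnot D): α-rule — add F D, F \lnot D.
    × closes — contains both D and \lnot D.
  branch 2 (add F \lnot (D \to (D \lor \lnot D)), F (((\lnot B \land D) \land E) \leftrightarrow (\lnot C \leftrightarrow \lnot D))):
    F \lnot (D \to (D \lor \lnot D)): β-rule — branch into F D  //  T (D \lor \lnot D).
      branch 2.1 (add F D):
        F (((\lnot B \land D) \land E) \leftrightarrow (\lnot C \leftrightarrow \lnot D)): β-rule — branch into T ((\lnot B \land D) \land E), F (\lnot C \leftrightarrow \lnot D)  //  F ((\lnot B \land D) \land E), T (\lnot C \leftrightarrow \lnot D).
          branch 2.1.1 (add T ((\lnot B \land D) \land E), F (\lnot C \leftrightarrow \lnot D)):
            T ((\lnot B \land D) \land E): α-rule — add T (\lnot B \land D), T E.
            T (\lnot B \land D): α-rule — add T \lnot B, T D.
            × closes — contains both D and \lnot D.
          branch 2.1.2 (add F ((\lnot B \land D) \land E), T (\lnot C \leftrightarrow \lnot D)):
            F ((\lnot B \land D) \land E): β-rule — branch into F (\lnot B \land D)  //  F E.
              branch 2.1.2.1 (add F (\lnot B \land D)):
                T (\lnot C \leftrightarrow \lnot D): β-rule — branch into T \lnot C, T \lnot D  //  F \lnot C, F \lnot D.
                  branch 2.1.2.1.1 (add T \lnot C, T \lnot D):
                    F (\lnot B \land D): β-rule — branch into F \lnot B  //  F D.
                      branch 2.1.2.1.1.1 (add F \lnot B):
                        ○ open, literals {B=1, C=0, D=0}.
                      branch 2.1.2.1.1.2 (add F D):
                        ○ open, literals {C=0, D=0}.
                  branch 2.1.2.1.2 (add F \lnot C, F \lnot D):
                    × closes — contains both D and \lnot D.
              branch 2.1.2.2 (add F E):
                T (\lnot C \leftrightarrow \lnot D): β-rule — branch into T \lnot C, T \lnot D  //  F \lnot C, F \lnot D.
                  branch 2.1.2.2.1 (add T \lnot C, T \lnot D):
                    ○ open, literals {C=0, D=0, E=0}.
                  branch 2.1.2.2.2 (add F \lnot C, F \lnot D):
                    × closes — contains both D and \lnot D.
      branch 2.2 (add T (D \lor \lnot D)):
        F (((\lnot B \land D) \land E) \leftrightarrow (\lnot C \leftrightarrow \lnot D)): β-rule — branch into T ((\lnot B \land D) \land E), F (\lnot C \leftrightarrow \lnot D)  //  F ((\lnot B \land D) \land E), T (\lnot C \leftrightarrow \lnot D).
          branch 2.2.1 (add T ((\lnot B \land D) \land E), F (\lnot C \leftrightarrow \lnot D)):
            T ((\lnot B \land D) \land E): α-rule — add T (\lnot B \land D), T E.
            T (\lnot B \land D): α-rule — add T \lnot B, T D.
            T (D \lor \lnot D): β-rule — branch into T D  //  T \lnot D.
              branch 2.2.1.1 (add T D):
                F (\lnot C \leftrightarrow \lnot D): β-rule — branch into T \lnot C, F \lnot D  //  F \lnot C, T \lnot D.
                  branch 2.2.1.1.1 (add T \lnot C, F \lnot D):
                    ○ open, literals {B=0, C=0, D=1, E=1}.
                  branch 2.2.1.1.2 (add F \lnot C, T \lnot D):
                    × closes — contains both D and \lnot D.
              branch 2.2.1.2 (add T \lnot D):
                × closes — contains both D and \lnot D.
          branch 2.2.2 (add F ((\lnot B \land D) \land E), T (\lnot C \leftrightarrow \lnot D)):
            T (D \lor \lnot D): β-rule — branch into T D  //  T \lnot D.
              branch 2.2.2.1 (add T D):
                F ((\lnot B \land D) \land E): β-rule — branch into F (\lnot B \land D)  //  F E.
                  branch 2.2.2.1.1 (add F (\lnot B \land D)):
                    T (\lnot C \leftrightarrow \lnot D): β-rule — branch into T \lnot C, T \lnot D  //  F \lnot C, F \lnot D.
                      branch 2.2.2.1.1.1 (add T \lnot C, T \lnot D):
                        × closes — contains both D and \lnot D.
                      branch 2.2.2.1.1.2 (add F \lnot C, F \lnot D):
                        F (\lnot B \land D): β-rule — branch into F \lnot B  //  F D.
                          branch 2.2.2.1.1.2.1 (add F \lnot B):
                            ○ open, literals {B=1, C=1, D=1}.
                          branch 2.2.2.1.1.2.2 (add F D):
                            × closes — contains both D and \lnot D.
                  branch 2.2.2.1.2 (add F E):
                    T (\lnot C \leftrightarrow \lnot D): β-rule — branch into T \lnot C, T \lnot D  //  F \lnot C, F \lnot D.
                      branch 2.2.2.1.2.1 (add T \lnot C, T \lnot D):
                        × closes — contains both D and \lnot D.
                      branch 2.2.2.1.2.2 (add F \lnot C, F \lnot D):
                        ○ open, literals {C=1, D=1, E=0}.
              branch 2.2.2.2 (add T \lnot D):
                F ((\lnot B \land D) \land E): β-rule — branch into F (\lnot B \land D)  //  F E.
                  branch 2.2.2.2.1 (add F (\lnot B \land D)):
                    T (\lnot C \leftrightarrow \lnot D): β-rule — branch into T \lnot C, T \lnot D  //  F \lnot C, F \lnot D.
                      branch 2.2.2.2.1.1 (add T \lnot C, T \lnot D):
                        F (\lnot B \land D): β-rule — branch into F \lnot B  //  F D.
                          branch 2.2.2.2.1.1.1 (add F \lnot B):
                            ○ open, literals {B=1, C=0, D=0}.
                          branch 2.2.2.2.1.1.2 (add F D):
                            ○ open, literals {C=0, D=0}.
                      branch 2.2.2.2.1.2 (add F \lnot C, F \lnot D):
                        × closes — contains both D and \lnot D.
                  branch 2.2.2.2.2 (add F E):
                    T (\lnot C \leftrightarrow \lnot D): β-rule — branch into T \lnot C, T \lnot D  //  F \lnot C, F \lnot D.
                      branch 2.2.2.2.2.1 (add T \lnot C, T \lnot D):
                        ○ open, literals {C=0, D=0, E=0}.
                      branch 2.2.2.2.2.2 (add F \lnot C, F \lnot D):
                        × closes — contains both D and \lnot D.
11 branches closed, 9 open.
Each open branch fixes some atoms; the unmentioned ones are free. Counting distinct full assignments: branch {B=1, C=0, D=0} (A, E) contributes 4 new; branch {C=0, D=0} (A, B, E) contributes 4 new; branch {C=0, D=0, E=0} (A, B) contributes 0 new; branch {B=0, C=0, D=1, E=1} (A) contributes 2 new; branch {B=1, C=1, D=1} (A, E) contributes 4 new; branch {C=1, D=1, E=0} (A, B) contributes 2 new; branch {B=1, C=0, D=0} (A, E) contributes 0 new; branch {C=0, D=0} (A, B, E) contributes 0 new; branch {C=0, D=0, E=0} (A, B) contributes 0 new. Total: 16.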